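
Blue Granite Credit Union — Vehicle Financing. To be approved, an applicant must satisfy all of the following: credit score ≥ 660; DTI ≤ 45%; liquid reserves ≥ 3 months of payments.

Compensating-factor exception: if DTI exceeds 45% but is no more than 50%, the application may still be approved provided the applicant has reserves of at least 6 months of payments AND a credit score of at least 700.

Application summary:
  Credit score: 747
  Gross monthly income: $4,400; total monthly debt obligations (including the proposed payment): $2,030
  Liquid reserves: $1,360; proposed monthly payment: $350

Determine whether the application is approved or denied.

Credit score 747 ≥ 660 (meets base)
DTI: 2,030 ÷ 4,400 = 46.1%, over the 45% base limit.
Reserves = 1,360/350 = 3.9 months ≥ 3
DTI 46.1% is within the 45%–50% exception band; checking compensating factors.
Override check — reserves: 3.9 mo (short of 6); score: 747 (ok).
Override conditions not both satisfied; exception does not apply.

Denied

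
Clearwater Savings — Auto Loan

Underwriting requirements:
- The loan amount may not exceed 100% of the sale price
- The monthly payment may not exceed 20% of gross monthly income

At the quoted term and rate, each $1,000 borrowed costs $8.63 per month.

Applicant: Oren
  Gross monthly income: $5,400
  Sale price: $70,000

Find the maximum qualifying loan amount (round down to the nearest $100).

$70,000

Payment cap: 20% × $5,400 = $1,080/month.
At $8.63 per $1,000, that supports 1,080/8.63 × 1,000 ≈ $125,144 → $125,100.
LTV cap: 100% × $70,000 = $70,000 → $70,000.
Binding constraint: loan-to-value.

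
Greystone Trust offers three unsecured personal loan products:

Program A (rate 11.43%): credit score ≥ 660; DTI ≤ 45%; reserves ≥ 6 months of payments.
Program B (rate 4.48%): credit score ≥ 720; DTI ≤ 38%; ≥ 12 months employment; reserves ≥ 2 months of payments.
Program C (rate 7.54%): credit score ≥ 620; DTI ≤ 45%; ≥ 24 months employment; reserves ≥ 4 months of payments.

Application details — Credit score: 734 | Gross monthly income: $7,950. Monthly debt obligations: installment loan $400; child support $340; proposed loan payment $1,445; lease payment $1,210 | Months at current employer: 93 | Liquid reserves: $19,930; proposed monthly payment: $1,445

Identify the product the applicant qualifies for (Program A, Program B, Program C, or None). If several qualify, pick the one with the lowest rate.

Program C

Total debts = (400 + 340 + 1,445 + 1,210) = 3,395; DTI = 3,395/7,950 = 42.7%.
Reserves = 19,930/1,445 = 13.8 months.
Program A: score 734 ≥ 660; DTI 42.7% ≤ 45%; reserves 13.8 ≥ 6 mo → qualifies.
Program B: score 734 ≥ 720; DTI 42.7% > 38%; employment 93 ≥ 12 mo; reserves 13.8 ≥ 2 mo → does not qualify.
Program C: score 734 ≥ 620; DTI 42.7% ≤ 45%; employment 93 ≥ 24 mo; reserves 13.8 ≥ 4 mo → qualifies.
Qualifying: Program A, Program C. Lowest rate is 7.54% → Program C.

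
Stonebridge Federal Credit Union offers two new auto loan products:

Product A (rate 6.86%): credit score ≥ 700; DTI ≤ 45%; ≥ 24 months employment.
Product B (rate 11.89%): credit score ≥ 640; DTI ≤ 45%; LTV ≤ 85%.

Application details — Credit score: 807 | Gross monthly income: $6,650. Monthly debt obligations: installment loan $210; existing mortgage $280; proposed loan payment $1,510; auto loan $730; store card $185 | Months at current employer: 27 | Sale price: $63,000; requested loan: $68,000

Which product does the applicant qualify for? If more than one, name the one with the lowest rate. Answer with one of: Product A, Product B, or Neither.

Product A

Total debts = (210 + 280 + 1,510 + 730 + 185) = 2,915; DTI = 2,915/6,650 = 43.8%.
LTV = 68,000/63,000 = 107.9%.
Product A: score 807 ≥ 700; DTI 43.8% ≤ 45%; employment 27 ≥ 24 mo → qualifies.
Product B: score 807 ≥ 640; DTI 43.8% ≤ 45%; LTV 107.9% > 85% → does not qualify.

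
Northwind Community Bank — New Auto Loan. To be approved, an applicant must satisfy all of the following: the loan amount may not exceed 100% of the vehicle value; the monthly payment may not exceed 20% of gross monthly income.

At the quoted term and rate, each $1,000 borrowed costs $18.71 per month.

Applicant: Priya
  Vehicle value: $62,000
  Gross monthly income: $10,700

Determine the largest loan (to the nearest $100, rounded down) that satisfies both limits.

Payment cap: 20% × $10,700 = $2,140/month.
At $18.71 per $1,000, that supports 2,140/18.71 × 1,000 ≈ $114,377 → $114,300.
LTV cap: 100% × $62,000 = $62,000 → $62,000.
Binding constraint: loan-to-value.

$62,000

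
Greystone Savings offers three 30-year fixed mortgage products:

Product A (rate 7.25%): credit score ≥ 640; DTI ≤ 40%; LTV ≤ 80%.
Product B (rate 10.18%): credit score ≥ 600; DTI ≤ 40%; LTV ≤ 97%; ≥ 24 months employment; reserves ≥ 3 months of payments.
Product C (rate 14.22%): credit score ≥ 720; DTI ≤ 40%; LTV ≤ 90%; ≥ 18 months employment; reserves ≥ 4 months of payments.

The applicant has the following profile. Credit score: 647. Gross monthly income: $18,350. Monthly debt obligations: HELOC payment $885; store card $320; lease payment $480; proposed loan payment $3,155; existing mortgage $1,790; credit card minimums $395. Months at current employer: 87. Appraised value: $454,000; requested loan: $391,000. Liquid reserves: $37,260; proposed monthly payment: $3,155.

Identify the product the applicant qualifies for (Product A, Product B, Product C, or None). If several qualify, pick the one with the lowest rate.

Total debts = (885 + 320 + 480 + 3,155 + 1,790 + 395) = 7,025; DTI = 7,025/18,350 = 38.3%.
LTV = 391,000/454,000 = 86.1%.
Reserves = 37,260/3,155 = 11.8 months.
Product A: score 647 ≥ 640; DTI 38.3% ≤ 40%; LTV 86.1% > 80% → does not qualify.
Product B: score 647 ≥ 600; DTI 38.3% ≤ 40%; LTV 86.1% ≤ 97%; employment 87 ≥ 24 mo; reserves 11.8 ≥ 3 mo → qualifies.
Product C: score 647 < 720; DTI 38.3% ≤ 40%; LTV 86.1% ≤ 90%; employment 87 ≥ 18 mo; reserves 11.8 ≥ 4 mo → does not qualify.

Product B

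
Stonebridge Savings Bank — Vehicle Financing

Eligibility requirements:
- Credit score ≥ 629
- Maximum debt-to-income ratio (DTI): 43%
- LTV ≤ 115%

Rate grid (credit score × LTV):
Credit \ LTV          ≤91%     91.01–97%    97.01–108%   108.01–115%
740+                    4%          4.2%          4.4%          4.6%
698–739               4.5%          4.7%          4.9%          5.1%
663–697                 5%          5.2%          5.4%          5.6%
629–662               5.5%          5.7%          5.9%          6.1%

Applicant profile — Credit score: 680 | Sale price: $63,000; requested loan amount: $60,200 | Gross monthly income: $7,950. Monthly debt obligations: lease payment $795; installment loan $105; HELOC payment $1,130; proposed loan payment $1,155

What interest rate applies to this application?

Credit score 680 ≥ 629; Total monthly debts = (795 + 105 + 1,130 + 1,155) = 3,185. DTI = 3,185/7,950 = 40.1% ≤ 43%
LTV: 60,200 ÷ 63,000 = 95.6%, within 115% cap
Score 680 is in the 663–697 band; LTV 95.6% is in the 91.01–97% band → 5.2%.

5.2%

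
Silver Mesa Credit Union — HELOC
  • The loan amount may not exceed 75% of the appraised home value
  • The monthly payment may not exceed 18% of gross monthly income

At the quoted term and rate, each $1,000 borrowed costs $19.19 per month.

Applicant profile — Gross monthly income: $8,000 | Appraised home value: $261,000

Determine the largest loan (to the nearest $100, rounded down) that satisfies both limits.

$75,000

Payment cap: 18% × $8,000 = $1,440/month.
At $19.19 per $1,000, that supports 1,440/19.19 × 1,000 ≈ $75,039 → $75,000.
LTV cap: 75% × $261,000 = $195,750 → $195,700.
Binding constraint: payment-to-income.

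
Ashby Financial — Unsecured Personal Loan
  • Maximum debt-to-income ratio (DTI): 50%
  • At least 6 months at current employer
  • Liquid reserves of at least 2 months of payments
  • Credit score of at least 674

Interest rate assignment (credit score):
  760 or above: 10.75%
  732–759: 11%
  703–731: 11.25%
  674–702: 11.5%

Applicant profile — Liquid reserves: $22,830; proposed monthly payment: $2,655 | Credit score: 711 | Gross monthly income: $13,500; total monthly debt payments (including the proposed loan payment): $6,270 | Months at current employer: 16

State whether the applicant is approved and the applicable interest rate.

Credit score 711 ≥ 674 (meets minimum)
Reserves: 22,830 ÷ 2,655 = 8.6 months (meets 2-month minimum)
Employment 16 ≥ 6 months
Debt-to-income = 6,270/13,500 = 46.4% — meets 50% limit
All requirements met. Score 711 falls in the 703–731 tier → 11.25%.

Approved at 11.25%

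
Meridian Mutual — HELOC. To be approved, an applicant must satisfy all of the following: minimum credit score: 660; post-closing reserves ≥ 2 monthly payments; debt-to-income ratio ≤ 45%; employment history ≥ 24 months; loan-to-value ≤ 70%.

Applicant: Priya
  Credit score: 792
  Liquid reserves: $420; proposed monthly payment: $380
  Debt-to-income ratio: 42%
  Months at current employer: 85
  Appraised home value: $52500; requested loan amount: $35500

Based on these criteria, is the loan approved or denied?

Denied

Credit score 792 ≥ 660 (meets)
Liquid reserves cover 420/380 = 1.1 months — < 2 required
DTI 42% ≤ 45%
Employment 85 ≥ 24 months
Loan-to-value = 35,500/52,500 = 67.6% — pass (70% max)
Fails on reserves.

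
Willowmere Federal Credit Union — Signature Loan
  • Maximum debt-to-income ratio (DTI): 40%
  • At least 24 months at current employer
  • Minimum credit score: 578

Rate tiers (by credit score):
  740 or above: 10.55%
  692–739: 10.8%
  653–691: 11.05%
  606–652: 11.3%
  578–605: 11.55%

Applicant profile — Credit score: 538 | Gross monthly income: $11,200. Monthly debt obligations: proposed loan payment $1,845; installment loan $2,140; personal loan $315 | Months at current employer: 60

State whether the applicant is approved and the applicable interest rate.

Denied

Credit score 538 < 578 (below minimum)
Employment 60 ≥ 24 months
Total monthly debts = (1,845 + 2,140 + 315) = 4,300. Debt-to-income = 4,300/11,200 = 38.4% — meets 40% limit
Not all requirements met → denied.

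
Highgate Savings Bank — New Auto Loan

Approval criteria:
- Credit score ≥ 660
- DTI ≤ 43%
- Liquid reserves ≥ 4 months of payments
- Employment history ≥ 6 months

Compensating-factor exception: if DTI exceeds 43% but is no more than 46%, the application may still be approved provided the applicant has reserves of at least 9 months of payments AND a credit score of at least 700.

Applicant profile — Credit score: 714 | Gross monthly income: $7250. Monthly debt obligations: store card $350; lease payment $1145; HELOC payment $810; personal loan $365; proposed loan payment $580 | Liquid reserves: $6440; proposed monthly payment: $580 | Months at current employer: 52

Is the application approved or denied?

Credit score 714 ≥ 660 (meets base)
Total debts = (350 + 1,145 + 810 + 365 + 580) = 3,250. DTI = 3,250/7,250 = 44.8% > 43% — standard DTI limit exceeded.
Liquid reserves cover 6,440/580 = 11.1 months — ≥ 4 required
Employment 52 ≥ 6 months
DTI 44.8% is within the 43%–46% exception band; checking compensating factors.
Reserves 11.1 ≥ 9 months; credit score 714 ≥ 700.
Both override conditions satisfied; DTI exception granted.

Approved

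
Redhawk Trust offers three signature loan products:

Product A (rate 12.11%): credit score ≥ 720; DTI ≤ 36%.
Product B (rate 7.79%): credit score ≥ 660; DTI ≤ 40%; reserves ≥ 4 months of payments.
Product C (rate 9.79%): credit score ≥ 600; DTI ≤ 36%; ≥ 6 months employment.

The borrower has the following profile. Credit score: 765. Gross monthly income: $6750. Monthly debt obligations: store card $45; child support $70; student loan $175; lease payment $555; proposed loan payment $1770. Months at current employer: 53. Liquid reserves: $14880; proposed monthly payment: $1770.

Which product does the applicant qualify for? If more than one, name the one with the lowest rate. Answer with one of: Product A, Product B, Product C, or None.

Product B

Total debts = (45 + 70 + 175 + 555 + 1,770) = 2,615; DTI = 2,615/6,750 = 38.7%.
Reserves = 14,880/1,770 = 8.4 months.
Product A: score 765 ≥ 720; DTI 38.7% > 36% → does not qualify.
Product B: score 765 ≥ 660; DTI 38.7% ≤ 40%; reserves 8.4 ≥ 4 mo → qualifies.
Product C: score 765 ≥ 600; DTI 38.7% > 36%; employment 53 ≥ 6 mo → does not qualify.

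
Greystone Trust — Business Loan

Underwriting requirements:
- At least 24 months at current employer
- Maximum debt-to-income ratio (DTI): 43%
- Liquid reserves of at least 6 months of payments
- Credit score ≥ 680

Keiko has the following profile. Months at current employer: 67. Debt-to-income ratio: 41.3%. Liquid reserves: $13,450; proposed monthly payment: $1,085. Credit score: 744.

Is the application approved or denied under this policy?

Employment 67 ≥ 24 months
Debt-to-income 41.3% vs 43% cap — pass
Reserves: 13,450 ÷ 1,085 = 12.4 months (meets 6-month minimum)
Credit score 744 ≥ 680 (meets)
All criteria satisfied.

Approved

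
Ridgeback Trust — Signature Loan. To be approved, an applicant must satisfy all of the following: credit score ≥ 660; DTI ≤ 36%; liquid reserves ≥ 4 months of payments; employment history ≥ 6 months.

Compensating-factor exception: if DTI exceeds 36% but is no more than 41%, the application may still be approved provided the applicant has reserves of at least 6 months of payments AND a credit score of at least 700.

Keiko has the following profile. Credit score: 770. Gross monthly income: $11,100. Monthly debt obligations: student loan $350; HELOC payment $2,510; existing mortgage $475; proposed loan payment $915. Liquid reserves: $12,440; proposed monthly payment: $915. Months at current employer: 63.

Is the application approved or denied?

Credit score 770 ≥ 660 (meets base)
Total debts = (350 + 2,510 + 475 + 915) = 4,250. DTI: 4,250 ÷ 11,100 = 38.3%, over the 36% base limit.
Liquid reserves cover 12,440/915 = 13.6 months — ≥ 4 required
Employment 63 ≥ 6 months
DTI 38.3% is within the 36%–41% exception band; checking compensating factors.
Override check — reserves: 13.6 mo (ok); score: 770 (ok).
Both override conditions satisfied; DTI exception granted.

Approved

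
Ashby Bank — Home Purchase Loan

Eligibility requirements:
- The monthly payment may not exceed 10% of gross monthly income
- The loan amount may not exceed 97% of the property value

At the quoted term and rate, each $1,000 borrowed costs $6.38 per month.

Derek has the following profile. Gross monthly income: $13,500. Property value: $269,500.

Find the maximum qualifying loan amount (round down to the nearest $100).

$211,500

Payment cap: 10% × $13,500 = $1,350/month.
At $6.38 per $1,000, that supports 1,350/6.38 × 1,000 ≈ $211,598 → $211,500.
LTV cap: 97% × $269,500 = $261,415 → $261,400.
Binding constraint: payment-to-income.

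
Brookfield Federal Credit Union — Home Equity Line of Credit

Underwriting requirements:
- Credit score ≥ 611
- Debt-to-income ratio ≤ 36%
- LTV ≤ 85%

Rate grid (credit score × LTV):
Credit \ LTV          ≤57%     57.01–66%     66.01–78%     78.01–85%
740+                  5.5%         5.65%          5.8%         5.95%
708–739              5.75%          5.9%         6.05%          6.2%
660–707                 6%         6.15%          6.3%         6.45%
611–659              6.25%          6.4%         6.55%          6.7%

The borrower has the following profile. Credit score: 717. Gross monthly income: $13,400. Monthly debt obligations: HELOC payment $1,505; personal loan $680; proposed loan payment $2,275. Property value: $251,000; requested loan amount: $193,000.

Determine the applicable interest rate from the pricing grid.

6.05%

Credit score 717 ≥ 611; Total monthly debts = (1,505 + 680 + 2,275) = 4,460. DTI: 4,460 ÷ 13,400 = 33.3%, within the 36% cap
LTV = 193,000/251,000 = 76.9% ≤ 85%
Credit 717 → row 708–739; LTV 76.9% → column 66.01–78%. Grid cell → 6.05%.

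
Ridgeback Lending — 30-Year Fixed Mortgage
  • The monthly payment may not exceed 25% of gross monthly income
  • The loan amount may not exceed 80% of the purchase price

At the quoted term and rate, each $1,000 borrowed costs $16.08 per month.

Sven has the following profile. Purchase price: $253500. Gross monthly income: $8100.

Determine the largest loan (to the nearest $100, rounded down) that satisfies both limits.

Payment cap: 25% × $8,100 = $2,025/month.
At $16.08 per $1,000, that supports 2,025/16.08 × 1,000 ≈ $125,932 → $125,900.
LTV cap: 80% × $253,500 = $202,800 → $202,800.
Binding constraint: payment-to-income.

$125,900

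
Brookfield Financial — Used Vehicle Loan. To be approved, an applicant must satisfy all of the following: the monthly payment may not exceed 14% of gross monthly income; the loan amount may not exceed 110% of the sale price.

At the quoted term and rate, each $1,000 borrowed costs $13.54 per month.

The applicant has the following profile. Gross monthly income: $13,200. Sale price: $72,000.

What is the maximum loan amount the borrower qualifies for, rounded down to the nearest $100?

$79,200

Payment cap: 14% × $13,200 = $1,848/month.
At $13.54 per $1,000, that supports 1,848/13.54 × 1,000 ≈ $136,484 → $136,400.
LTV cap: 110% × $72,000 = $79,200 → $79,200.
Binding constraint: loan-to-value.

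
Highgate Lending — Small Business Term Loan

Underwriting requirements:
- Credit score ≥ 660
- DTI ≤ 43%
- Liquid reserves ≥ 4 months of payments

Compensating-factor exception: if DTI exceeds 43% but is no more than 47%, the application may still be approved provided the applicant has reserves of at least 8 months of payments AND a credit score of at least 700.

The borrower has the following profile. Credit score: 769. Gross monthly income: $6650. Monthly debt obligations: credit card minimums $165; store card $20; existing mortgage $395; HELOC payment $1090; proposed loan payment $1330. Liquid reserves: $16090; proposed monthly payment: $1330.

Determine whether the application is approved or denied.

Credit score 769 ≥ 660 (meets base)
Total debts = (165 + 20 + 395 + 1,090 + 1,330) = 3,000. DTI = 3,000/6,650 = 45.1% > 43% — standard DTI limit exceeded.
Liquid reserves cover 16,090/1,330 = 12.1 months — ≥ 4 required
DTI 45.1% is within the 43%–47% exception band; checking compensating factors.
Reserves 12.1 ≥ 8 months; credit score 769 ≥ 700.
Both compensating conditions met → exception applies.

Approved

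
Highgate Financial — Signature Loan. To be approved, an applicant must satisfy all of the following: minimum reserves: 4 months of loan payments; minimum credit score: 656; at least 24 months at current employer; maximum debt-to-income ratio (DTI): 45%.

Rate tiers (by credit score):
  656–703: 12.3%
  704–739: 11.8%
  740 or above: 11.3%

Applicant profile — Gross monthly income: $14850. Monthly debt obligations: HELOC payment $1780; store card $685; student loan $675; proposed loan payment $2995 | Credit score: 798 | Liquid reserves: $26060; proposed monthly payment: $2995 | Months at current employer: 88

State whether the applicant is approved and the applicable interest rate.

Credit score 798 ≥ 656 (meets minimum)
Total monthly debts = (1,780 + 685 + 675 + 2,995) = 6,135. DTI = 6,135/14,850 = 41.3% ≤ 45%
Employment 88 ≥ 24 months
Reserves = 26,060/2,995 = 8.7 months ≥ 4
All requirements met. Score 798 falls in the 740 or above tier → 11.3%.

Approved at 11.3%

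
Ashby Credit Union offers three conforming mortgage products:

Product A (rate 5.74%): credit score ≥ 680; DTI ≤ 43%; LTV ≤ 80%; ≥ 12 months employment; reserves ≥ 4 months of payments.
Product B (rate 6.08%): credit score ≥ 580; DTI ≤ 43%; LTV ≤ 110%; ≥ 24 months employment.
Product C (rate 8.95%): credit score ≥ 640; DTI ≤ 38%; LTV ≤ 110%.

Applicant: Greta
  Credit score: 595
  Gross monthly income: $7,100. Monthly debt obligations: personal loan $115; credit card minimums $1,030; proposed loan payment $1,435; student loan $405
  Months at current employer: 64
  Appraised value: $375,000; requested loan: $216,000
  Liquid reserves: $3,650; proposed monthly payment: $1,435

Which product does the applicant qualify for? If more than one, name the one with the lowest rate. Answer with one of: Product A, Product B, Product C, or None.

Product B

Total debts = (115 + 1,030 + 1,435 + 405) = 2,985; DTI = 2,985/7,100 = 42%.
LTV = 216,000/375,000 = 57.6%.
Reserves = 3,650/1,435 = 2.5 months.
Product A: score 595 < 680; DTI 42% ≤ 43%; LTV 57.6% ≤ 80%; employment 64 ≥ 12 mo; reserves 2.5 < 4 mo → does not qualify.
Product B: score 595 ≥ 580; DTI 42% ≤ 43%; LTV 57.6% ≤ 110%; employment 64 ≥ 24 mo → qualifies.
Product C: score 595 < 640; DTI 42% > 38%; LTV 57.6% ≤ 110% → does not qualify.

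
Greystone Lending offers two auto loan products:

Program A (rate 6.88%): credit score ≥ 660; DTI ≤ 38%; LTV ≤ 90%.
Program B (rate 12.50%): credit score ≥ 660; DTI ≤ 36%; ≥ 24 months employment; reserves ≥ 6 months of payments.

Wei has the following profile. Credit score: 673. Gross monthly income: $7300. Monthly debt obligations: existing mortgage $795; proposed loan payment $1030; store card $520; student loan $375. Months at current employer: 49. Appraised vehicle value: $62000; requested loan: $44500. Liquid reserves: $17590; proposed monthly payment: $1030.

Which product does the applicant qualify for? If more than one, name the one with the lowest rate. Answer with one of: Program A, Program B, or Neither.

Total debts = (795 + 1,030 + 520 + 375) = 2,720; DTI = 2,720/7,300 = 37.3%.
LTV = 44,500/62,000 = 71.8%.
Reserves = 17,590/1,030 = 17.1 months.
Program A: score 673 ≥ 660; DTI 37.3% ≤ 38%; LTV 71.8% ≤ 90% → qualifies.
Program B: score 673 ≥ 660; DTI 37.3% > 36%; employment 49 ≥ 24 mo; reserves 17.1 ≥ 6 mo → does not qualify.

Program A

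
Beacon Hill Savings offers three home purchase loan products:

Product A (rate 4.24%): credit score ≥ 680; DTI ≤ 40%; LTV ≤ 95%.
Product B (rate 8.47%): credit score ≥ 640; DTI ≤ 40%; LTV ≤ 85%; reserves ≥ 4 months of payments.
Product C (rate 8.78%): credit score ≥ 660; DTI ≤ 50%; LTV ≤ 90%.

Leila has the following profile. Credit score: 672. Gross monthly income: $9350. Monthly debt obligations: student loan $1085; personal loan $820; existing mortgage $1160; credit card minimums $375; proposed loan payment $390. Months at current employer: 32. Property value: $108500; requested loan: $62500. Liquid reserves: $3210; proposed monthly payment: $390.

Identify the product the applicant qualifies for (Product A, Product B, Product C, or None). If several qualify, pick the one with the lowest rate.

Total debts = (1,085 + 820 + 1,160 + 375 + 390) = 3,830; DTI = 3,830/9,350 = 41%.
LTV = 62,500/108,500 = 57.6%.
Reserves = 3,210/390 = 8.2 months.
Product A: score 672 < 680; DTI 41% > 40%; LTV 57.6% ≤ 95% → does not qualify.
Product B: score 672 ≥ 640; DTI 41% > 40%; LTV 57.6% ≤ 85%; reserves 8.2 ≥ 4 mo → does not qualify.
Product C: score 672 ≥ 660; DTI 41% ≤ 50%; LTV 57.6% ≤ 90% → qualifies.

Product C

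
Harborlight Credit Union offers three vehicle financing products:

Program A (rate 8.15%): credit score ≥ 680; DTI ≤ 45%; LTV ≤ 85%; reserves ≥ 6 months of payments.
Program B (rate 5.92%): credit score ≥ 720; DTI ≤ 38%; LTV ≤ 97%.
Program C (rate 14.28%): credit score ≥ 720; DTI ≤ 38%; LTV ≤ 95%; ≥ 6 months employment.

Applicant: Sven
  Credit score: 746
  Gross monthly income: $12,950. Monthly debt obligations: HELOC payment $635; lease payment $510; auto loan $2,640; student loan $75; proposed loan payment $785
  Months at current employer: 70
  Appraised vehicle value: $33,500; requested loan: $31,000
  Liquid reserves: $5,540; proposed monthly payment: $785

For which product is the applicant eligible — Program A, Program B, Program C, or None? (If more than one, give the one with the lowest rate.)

Program B

Total debts = (635 + 510 + 2,640 + 75 + 785) = 4,645; DTI = 4,645/12,950 = 35.9%.
LTV = 31,000/33,500 = 92.5%.
Reserves = 5,540/785 = 7.1 months.
Program A: score 746 ≥ 680; DTI 35.9% ≤ 45%; LTV 92.5% > 85%; reserves 7.1 ≥ 6 mo → does not qualify.
Program B: score 746 ≥ 720; DTI 35.9% ≤ 38%; LTV 92.5% ≤ 97% → qualifies.
Program C: score 746 ≥ 720; DTI 35.9% ≤ 38%; LTV 92.5% ≤ 95%; employment 70 ≥ 6 mo → qualifies.
Qualifying: Program B, Program C. Lowest rate is 5.92% → Program B.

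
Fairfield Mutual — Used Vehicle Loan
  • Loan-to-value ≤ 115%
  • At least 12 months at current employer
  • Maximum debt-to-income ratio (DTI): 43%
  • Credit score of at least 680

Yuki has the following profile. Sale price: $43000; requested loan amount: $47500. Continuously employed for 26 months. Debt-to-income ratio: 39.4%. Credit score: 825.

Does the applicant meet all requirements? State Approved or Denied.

LTV: 47,500 ÷ 43,000 = 110.5%, within 115% cap
Employment 26 ≥ 12 months
DTI 39.4% is within the 43% limit
Credit score 825 ≥ 680 (meets)
All criteria satisfied.

Approved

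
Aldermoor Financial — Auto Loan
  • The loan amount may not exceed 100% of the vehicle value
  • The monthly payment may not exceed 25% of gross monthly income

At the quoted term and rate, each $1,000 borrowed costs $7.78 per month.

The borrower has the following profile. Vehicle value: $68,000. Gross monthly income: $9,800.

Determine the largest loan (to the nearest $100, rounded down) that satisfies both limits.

Payment cap: 25% × $9,800 = $2,450/month.
At $7.78 per $1,000, that supports 2,450/7.78 × 1,000 ≈ $314,910 → $314,900.
LTV cap: 100% × $68,000 = $68,000 → $68,000.
Binding constraint: loan-to-value.

$68,000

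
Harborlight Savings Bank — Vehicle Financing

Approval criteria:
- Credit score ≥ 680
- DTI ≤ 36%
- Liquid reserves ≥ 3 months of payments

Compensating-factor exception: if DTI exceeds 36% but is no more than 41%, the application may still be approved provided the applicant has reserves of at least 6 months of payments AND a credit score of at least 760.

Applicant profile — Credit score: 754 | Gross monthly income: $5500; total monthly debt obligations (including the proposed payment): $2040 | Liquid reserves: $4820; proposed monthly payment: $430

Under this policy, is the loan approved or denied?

Credit score 754 ≥ 680 (meets base)
DTI: 2,040 ÷ 5,500 = 37.1%, over the 36% base limit.
Liquid reserves cover 4,820/430 = 11.2 months — ≥ 3 required
DTI 37.1% is within the 36%–41% exception band; checking compensating factors.
Reserves 11.2 ≥ 6 months; credit score 754 < 760.
Override conditions not both satisfied; exception does not apply.

Denied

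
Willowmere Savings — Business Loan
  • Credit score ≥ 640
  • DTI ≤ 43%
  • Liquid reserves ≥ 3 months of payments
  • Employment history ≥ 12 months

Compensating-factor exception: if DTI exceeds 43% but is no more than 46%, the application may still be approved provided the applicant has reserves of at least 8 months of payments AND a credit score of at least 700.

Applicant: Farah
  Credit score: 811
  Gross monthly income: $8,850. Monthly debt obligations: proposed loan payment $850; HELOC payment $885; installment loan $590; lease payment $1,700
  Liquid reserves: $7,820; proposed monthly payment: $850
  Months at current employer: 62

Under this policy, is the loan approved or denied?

Credit score 811 ≥ 640 (meets base)
Total debts = (850 + 885 + 590 + 1,700) = 4,025. DTI = 4,025/8,850 = 45.5% > 43% — standard DTI limit exceeded.
Liquid reserves cover 7,820/850 = 9.2 months — ≥ 3 required
Employment 62 ≥ 12 months
DTI 45.5% is within the 43%–46% exception band; checking compensating factors.
Override check — reserves: 9.2 mo (ok); score: 811 (ok).
Both override conditions satisfied; DTI exception granted.

Approved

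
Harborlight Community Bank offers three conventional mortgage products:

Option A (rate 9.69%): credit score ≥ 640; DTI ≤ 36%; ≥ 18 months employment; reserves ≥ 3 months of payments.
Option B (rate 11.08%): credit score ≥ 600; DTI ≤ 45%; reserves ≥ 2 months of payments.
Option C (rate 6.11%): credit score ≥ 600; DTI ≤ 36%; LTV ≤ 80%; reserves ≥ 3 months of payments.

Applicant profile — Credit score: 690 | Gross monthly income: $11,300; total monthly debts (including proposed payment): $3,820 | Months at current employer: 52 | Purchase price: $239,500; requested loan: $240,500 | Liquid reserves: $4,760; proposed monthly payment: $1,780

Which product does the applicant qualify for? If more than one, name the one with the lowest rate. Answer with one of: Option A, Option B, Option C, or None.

Option B

DTI = 3,820/11,300 = 33.8%.
LTV = 240,500/239,500 = 100.4%.
Reserves = 4,760/1,780 = 2.7 months.
Option A: score 690 ≥ 640; DTI 33.8% ≤ 36%; employment 52 ≥ 18 mo; reserves 2.7 < 3 mo → does not qualify.
Option B: score 690 ≥ 600; DTI 33.8% ≤ 45%; reserves 2.7 ≥ 2 mo → qualifies.
Option C: score 690 ≥ 600; DTI 33.8% ≤ 36%; LTV 100.4% > 80%; reserves 2.7 < 3 mo → does not qualify.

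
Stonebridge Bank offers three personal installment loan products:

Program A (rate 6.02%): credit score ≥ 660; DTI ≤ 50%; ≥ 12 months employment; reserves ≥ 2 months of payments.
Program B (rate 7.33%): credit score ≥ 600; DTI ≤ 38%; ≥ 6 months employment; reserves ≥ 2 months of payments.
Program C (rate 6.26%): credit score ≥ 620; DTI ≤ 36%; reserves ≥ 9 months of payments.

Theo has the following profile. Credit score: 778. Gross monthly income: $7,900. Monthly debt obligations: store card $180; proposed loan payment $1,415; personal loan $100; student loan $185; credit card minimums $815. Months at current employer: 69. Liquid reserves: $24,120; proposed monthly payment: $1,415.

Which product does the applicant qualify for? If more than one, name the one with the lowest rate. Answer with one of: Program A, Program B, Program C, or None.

Total debts = (180 + 1,415 + 100 + 185 + 815) = 2,695; DTI = 2,695/7,900 = 34.1%.
Reserves = 24,120/1,415 = 17.0 months.
Program A: score 778 ≥ 660; DTI 34.1% ≤ 50%; employment 69 ≥ 12 mo; reserves 17.0 ≥ 2 mo → qualifies.
Program B: score 778 ≥ 600; DTI 34.1% ≤ 38%; employment 69 ≥ 6 mo; reserves 17.0 ≥ 2 mo → qualifies.
Program C: score 778 ≥ 620; DTI 34.1% ≤ 36%; reserves 17.0 ≥ 9 mo → qualifies.
Qualifying: Program A, Program B, Program C. Lowest rate is 6.02% → Program A.

Program A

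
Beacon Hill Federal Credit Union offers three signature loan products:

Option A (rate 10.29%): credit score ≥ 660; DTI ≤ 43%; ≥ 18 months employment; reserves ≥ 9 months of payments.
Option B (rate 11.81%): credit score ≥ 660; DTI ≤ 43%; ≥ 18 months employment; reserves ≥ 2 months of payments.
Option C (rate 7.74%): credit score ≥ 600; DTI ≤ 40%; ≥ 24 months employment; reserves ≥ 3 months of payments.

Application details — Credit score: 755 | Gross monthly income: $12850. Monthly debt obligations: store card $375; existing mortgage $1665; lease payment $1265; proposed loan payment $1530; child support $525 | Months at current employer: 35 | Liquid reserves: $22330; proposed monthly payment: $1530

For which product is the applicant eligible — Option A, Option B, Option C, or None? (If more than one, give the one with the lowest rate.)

Total debts = (375 + 1,665 + 1,265 + 1,530 + 525) = 5,360; DTI = 5,360/12,850 = 41.7%.
Reserves = 22,330/1,530 = 14.6 months.
Option A: score 755 ≥ 660; DTI 41.7% ≤ 43%; employment 35 ≥ 18 mo; reserves 14.6 ≥ 9 mo → qualifies.
Option B: score 755 ≥ 660; DTI 41.7% ≤ 43%; employment 35 ≥ 18 mo; reserves 14.6 ≥ 2 mo → qualifies.
Option C: score 755 ≥ 600; DTI 41.7% > 40%; employment 35 ≥ 24 mo; reserves 14.6 ≥ 3 mo → does not qualify.
Qualifying: Option A, Option B. Lowest rate is 10.29% → Option A.

Option A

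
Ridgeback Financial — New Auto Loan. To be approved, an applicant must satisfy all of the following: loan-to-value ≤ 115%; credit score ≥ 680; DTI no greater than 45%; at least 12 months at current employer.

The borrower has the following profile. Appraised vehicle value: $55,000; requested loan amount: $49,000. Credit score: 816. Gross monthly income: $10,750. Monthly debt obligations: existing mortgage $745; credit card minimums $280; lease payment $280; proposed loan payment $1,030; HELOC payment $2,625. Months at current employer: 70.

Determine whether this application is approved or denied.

Loan-to-value = 49,000/55,000 = 89.1% — pass (115% max)
Credit score 816 ≥ 680 (meets)
Total monthly debts = (745 + 280 + 280 + 1,030 + 2,625) = 4,960. Debt-to-income = 4,960/10,750 = 46.1% — over 45% limit
Employment 70 ≥ 12 months
Fails on DTI.

Denied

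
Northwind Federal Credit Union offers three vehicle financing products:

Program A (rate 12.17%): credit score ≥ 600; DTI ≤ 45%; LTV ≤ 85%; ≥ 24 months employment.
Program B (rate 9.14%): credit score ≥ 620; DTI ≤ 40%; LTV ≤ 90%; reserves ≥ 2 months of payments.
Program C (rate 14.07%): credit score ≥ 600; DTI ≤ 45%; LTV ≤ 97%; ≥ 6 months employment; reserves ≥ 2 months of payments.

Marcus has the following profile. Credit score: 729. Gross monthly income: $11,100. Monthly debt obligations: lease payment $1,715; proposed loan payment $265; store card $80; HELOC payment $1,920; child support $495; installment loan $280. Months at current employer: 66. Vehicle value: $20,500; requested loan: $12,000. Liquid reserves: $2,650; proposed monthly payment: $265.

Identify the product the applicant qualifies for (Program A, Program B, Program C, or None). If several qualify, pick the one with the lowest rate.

Total debts = (1,715 + 265 + 80 + 1,920 + 495 + 280) = 4,755; DTI = 4,755/11,100 = 42.8%.
LTV = 12,000/20,500 = 58.5%.
Reserves = 2,650/265 = 10.0 months.
Program A: score 729 ≥ 600; DTI 42.8% ≤ 45%; LTV 58.5% ≤ 85%; employment 66 ≥ 24 mo → qualifies.
Program B: score 729 ≥ 620; DTI 42.8% > 40%; LTV 58.5% ≤ 90%; reserves 10.0 ≥ 2 mo → does not qualify.
Program C: score 729 ≥ 600; DTI 42.8% ≤ 45%; LTV 58.5% ≤ 97%; employment 66 ≥ 6 mo; reserves 10.0 ≥ 2 mo → qualifies.
Qualifying: Program A, Program C. Lowest rate is 12.17% → Program A.

Program A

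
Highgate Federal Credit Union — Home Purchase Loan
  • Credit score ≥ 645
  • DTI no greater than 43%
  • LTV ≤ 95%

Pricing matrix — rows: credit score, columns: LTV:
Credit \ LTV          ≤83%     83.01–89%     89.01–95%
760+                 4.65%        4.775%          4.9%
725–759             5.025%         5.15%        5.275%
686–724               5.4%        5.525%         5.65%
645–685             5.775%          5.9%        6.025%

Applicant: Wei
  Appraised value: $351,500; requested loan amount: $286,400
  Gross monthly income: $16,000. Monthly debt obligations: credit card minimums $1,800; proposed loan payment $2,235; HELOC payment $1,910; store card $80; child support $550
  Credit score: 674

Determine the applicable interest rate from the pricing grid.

Credit score 674 ≥ 645; Total monthly debts = (1,800 + 2,235 + 1,910 + 80 + 550) = 6,575. DTI = 6,575/16,000 = 41.1% ≤ 43%
LTV = 286,400/351,500 = 81.5% ≤ 95%
Row: 674 falls in 645–685. Column: 81.5% falls in ≤83%. Rate = 5.775%.

5.775%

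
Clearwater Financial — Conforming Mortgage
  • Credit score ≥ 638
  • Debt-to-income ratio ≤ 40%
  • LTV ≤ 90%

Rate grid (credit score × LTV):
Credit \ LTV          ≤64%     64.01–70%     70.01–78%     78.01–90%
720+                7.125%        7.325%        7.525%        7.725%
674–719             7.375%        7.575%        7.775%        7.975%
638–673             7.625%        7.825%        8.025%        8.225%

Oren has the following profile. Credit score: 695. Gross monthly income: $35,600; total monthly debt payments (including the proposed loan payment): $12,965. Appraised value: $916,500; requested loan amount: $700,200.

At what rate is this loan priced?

Credit score 695 ≥ 638; Debt-to-income = 12,965/35,600 = 36.4% — meets 40% limit
LTV = 700,200/916,500 = 76.4% ≤ 90%
Row: 695 falls in 674–719. Column: 76.4% falls in 70.01–78%. Rate = 7.775%.

7.775%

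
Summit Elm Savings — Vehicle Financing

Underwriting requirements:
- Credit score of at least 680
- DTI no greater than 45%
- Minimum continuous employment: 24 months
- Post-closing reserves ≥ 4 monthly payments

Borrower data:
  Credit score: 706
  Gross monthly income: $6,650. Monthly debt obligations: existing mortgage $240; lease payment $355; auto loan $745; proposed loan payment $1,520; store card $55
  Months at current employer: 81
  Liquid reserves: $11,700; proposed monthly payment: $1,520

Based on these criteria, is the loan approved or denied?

Approved

Credit score 706 ≥ 680 (meets)
Total monthly debts = (240 + 355 + 745 + 1,520 + 55) = 2,915. Debt-to-income = 2,915/6,650 = 43.8% — meets 45% limit
Employment 81 ≥ 24 months
Reserves = 11,700/1,520 = 7.7 months ≥ 4
All criteria satisfied.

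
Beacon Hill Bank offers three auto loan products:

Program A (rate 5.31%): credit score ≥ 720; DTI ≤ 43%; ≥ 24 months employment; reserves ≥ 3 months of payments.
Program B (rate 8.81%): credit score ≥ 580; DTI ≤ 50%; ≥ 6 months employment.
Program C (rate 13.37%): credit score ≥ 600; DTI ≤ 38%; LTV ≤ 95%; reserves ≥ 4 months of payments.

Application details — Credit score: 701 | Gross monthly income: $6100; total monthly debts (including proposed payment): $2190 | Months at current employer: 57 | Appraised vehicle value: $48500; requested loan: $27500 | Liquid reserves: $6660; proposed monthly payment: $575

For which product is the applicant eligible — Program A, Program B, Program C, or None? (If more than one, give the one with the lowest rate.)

Program B

DTI = 2,190/6,100 = 35.9%.
LTV = 27,500/48,500 = 56.7%.
Reserves = 6,660/575 = 11.6 months.
Program A: score 701 < 720; DTI 35.9% ≤ 43%; employment 57 ≥ 24 mo; reserves 11.6 ≥ 3 mo → does not qualify.
Program B: score 701 ≥ 580; DTI 35.9% ≤ 50%; employment 57 ≥ 6 mo → qualifies.
Program C: score 701 ≥ 600; DTI 35.9% ≤ 38%; LTV 56.7% ≤ 95%; reserves 11.6 ≥ 4 mo → qualifies.
Qualifying: Program B, Program C. Lowest rate is 8.81% → Program B.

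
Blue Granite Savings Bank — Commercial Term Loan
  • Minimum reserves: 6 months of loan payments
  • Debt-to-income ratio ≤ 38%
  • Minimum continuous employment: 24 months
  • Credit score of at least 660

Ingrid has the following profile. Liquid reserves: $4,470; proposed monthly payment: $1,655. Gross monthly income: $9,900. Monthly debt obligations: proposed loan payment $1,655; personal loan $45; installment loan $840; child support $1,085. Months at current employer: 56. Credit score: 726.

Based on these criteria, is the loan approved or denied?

Denied

Reserves: 4,470 ÷ 1,655 = 2.7 months (below 6-month minimum)
Total monthly debts = (1,655 + 45 + 840 + 1,085) = 3,625. Debt-to-income = 3,625/9,900 = 36.6% — meets 38% limit
Employment 56 ≥ 24 months
Credit score 726 ≥ 660 (meets)
Fails on reserves.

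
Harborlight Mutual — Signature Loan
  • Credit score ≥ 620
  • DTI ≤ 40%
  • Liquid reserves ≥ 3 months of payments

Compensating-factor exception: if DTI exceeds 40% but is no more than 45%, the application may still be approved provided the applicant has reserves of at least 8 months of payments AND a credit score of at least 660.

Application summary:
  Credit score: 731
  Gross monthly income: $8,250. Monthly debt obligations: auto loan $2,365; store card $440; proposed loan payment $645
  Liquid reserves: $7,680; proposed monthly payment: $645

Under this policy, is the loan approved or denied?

Approved

Credit score 731 ≥ 620 (meets base)
Total debts = (2,365 + 440 + 645) = 3,450. DTI = 3,450/8,250 = 41.8% > 40% — standard DTI limit exceeded.
Reserves = 7,680/645 = 11.9 months ≥ 3
41.8% falls in the override range (40%–45%), so the compensating-factor test applies.
Override check — reserves: 11.9 mo (ok); score: 731 (ok).
Both compensating conditions met → exception applies.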